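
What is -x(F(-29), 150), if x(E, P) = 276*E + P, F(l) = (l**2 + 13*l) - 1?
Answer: -127938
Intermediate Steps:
F(l) = -1 + l**2 + 13*l
x(E, P) = P + 276*E
-x(F(-29), 150) = -(150 + 276*(-1 + (-29)**2 + 13*(-29))) = -(150 + 276*(-1 + 841 - 377)) = -(150 + 276*463) = -(150 + 127788) = -1*127938 = -127938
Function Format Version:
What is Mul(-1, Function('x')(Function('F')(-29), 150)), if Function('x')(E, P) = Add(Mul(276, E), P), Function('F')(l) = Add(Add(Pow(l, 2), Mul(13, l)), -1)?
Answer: -127938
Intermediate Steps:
Function('F')(l) = Add(-1, Pow(l, 2), Mul(13, l))
Function('x')(E, P) = Add(P, Mul(276, E))
Mul(-1, Function('x')(Function('F')(-29), 150)) = Mul(-1, Add(150, Mul(276, Add(-1, Pow(-29, 2), Mul(13, -29))))) = Mul(-1, Add(150, Mul(276, Add(-1, 841, -377)))) = Mul(-1, Add(150, Mul(276, 463))) = Mul(-1, Add(150, 127788)) = Mul(-1, 127938) = -127938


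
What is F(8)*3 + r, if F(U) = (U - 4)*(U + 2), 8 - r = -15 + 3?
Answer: 140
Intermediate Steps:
r = 20 (r = 8 - (-15 + 3) = 8 - 1*(-12) = 8 + 12 = 20)
F(U) = (-4 + U)*(2 + U)
F(8)*3 + r = (-8 + 8**2 - 2*8)*3 + 20 = (-8 + 64 - 16)*3 + 20 = 40*3 + 20 = 120 + 20 = 140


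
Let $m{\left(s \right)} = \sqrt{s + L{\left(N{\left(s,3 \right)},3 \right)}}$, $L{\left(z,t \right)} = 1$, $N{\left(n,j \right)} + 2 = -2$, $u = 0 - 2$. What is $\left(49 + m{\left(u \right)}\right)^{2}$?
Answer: $\left(49 + i\right)^{2} \approx 2400.0 + 98.0 i$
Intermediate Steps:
$u = -2$ ($u = 0 - 2 = -2$)
$N{\left(n,j \right)} = -4$ ($N{\left(n,j \right)} = -2 - 2 = -4$)
$m{\left(s \right)} = \sqrt{1 + s}$ ($m{\left(s \right)} = \sqrt{s + 1} = \sqrt{1 + s}$)
$\left(49 + m{\left(u \right)}\right)^{2} = \left(49 + \sqrt{1 - 2}\right)^{2} = \left(49 + \sqrt{-1}\right)^{2} = \left(49 + i\right)^{2}$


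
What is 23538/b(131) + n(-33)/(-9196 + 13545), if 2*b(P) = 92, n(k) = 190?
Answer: 51187751/100027 ≈ 511.74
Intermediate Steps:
b(P) = 46 (b(P) = (½)*92 = 46)
23538/b(131) + n(-33)/(-9196 + 13545) = 23538/46 + 190/(-9196 + 13545) = 23538*(1/46) + 190/4349 = 11769/23 + 190*(1/4349) = 11769/23 + 190/4349 = 51187751/100027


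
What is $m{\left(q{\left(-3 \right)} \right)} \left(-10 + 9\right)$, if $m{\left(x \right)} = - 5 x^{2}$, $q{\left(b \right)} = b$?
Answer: $45$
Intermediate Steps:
$m{\left(q{\left(-3 \right)} \right)} \left(-10 + 9\right) = - 5 \left(-3\right)^{2} \left(-10 + 9\right) = \left(-5\right) 9 \left(-1\right) = \left(-45\right) \left(-1\right) = 45$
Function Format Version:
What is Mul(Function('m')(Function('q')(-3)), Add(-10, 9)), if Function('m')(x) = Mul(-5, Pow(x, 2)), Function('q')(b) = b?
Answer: 45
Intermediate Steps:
Mul(Function('m')(Function('q')(-3)), Add(-10, 9)) = Mul(Mul(-5, Pow(-3, 2)), Add(-10, 9)) = Mul(Mul(-5, 9), -1) = Mul(-45, -1) = 45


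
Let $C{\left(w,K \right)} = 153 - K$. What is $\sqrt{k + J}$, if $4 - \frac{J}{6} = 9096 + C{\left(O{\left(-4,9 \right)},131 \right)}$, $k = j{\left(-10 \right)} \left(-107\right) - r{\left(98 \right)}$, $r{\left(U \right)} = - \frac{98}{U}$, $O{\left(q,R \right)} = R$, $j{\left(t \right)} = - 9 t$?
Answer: $i \sqrt{64313} \approx 253.6 i$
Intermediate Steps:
$k = -9629$ ($k = \left(-9\right) \left(-10\right) \left(-107\right) - - \frac{98}{98} = 90 \left(-107\right) - \left(-98\right) \frac{1}{98} = -9630 - -1 = -9630 + 1 = -9629$)
$J = -54684$ ($J = 24 - 6 \left(9096 + \left(153 - 131\right)\right) = 24 - 6 \left(9096 + 22\right) = 24 - 54708 = -54684$)
$\sqrt{k + J} = \sqrt{-9629 - 54684} = \sqrt{-64313} = i \sqrt{64313}$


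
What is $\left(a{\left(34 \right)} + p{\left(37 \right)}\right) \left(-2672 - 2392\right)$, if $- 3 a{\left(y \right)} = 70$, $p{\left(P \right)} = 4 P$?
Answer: $-631312$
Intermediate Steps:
$a{\left(y \right)} = - \frac{70}{3}$ ($a{\left(y \right)} = \left(- \frac{1}{3}\right) 70 = - \frac{70}{3}$)
$\left(a{\left(34 \right)} + p{\left(37 \right)}\right) \left(-2672 - 2392\right) = \left(- \frac{70}{3} + 4 \cdot 37\right) \left(-2672 - 2392\right) = \left(- \frac{70}{3} + 148\right) \left(-5064\right) = \frac{374}{3} \left(-5064\right) = -631312$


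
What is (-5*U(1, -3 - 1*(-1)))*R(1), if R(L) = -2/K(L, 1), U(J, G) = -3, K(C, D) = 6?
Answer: -5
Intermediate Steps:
R(L) = -⅓ (R(L) = -2/6 = -2*⅙ = -⅓)
(-5*U(1, -3 - 1*(-1)))*R(1) = -5*(-3)*(-⅓) = 15*(-⅓) = -5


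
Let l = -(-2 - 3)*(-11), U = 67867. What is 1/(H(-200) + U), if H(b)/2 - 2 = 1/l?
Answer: 55/3732903 ≈ 1.4734e-5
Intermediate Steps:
l = -55 (l = -1*(-5)*(-11) = 5*(-11) = -55)
H(b) = 218/55 (H(b) = 4 + 2/(-55) = 4 + 2*(-1/55) = 4 - 2/55 = 218/55)
1/(H(-200) + U) = 1/(218/55 + 67867) = 1/(3732903/55) = 55/3732903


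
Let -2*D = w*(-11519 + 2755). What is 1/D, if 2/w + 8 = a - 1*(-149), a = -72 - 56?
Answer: 13/8764 ≈ 0.0014833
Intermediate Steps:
a = -128
w = 2/13 (w = 2/(-8 + (-128 - 1*(-149))) = 2/(-8 + (-128 + 149)) = 2/(-8 + 21) = 2/13 ≈ 0.15385)
D = 8764/13 (D = -(-11519 + 2755)/13 = -(-8764)/13 = -1/2*(-17528/13) = 8764/13 ≈ 674.15)
1/D = 1/(8764/13) = 13/8764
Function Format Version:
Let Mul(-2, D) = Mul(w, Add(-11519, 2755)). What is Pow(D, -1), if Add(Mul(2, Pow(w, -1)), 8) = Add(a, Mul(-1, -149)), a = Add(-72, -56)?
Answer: Rational(13, 8764) ≈ 0.0014833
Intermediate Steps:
a = -128
w = Rational(2, 13) (w = Mul(2, Pow(Add(-8, Add(-128, Mul(-1, -149))), -1)) = Mul(2, Pow(Add(-8, Add(-128, 149)), -1)) = Mul(2, Pow(Add(-8, 21), -1)) = Mul(2, Pow(13, -1)) = Mul(2, Rational(1, 13)) = Rational(2, 13) ≈ 0.15385)
D = Rational(8764, 13) (D = Mul(Rational(-1, 2), Mul(Rational(2, 13), Add(-11519, 2755))) = Mul(Rational(-1, 2), Mul(Rational(2, 13), -8764)) = Mul(Rational(-1, 2), Rational(-17528, 13)) = Rational(8764, 13) ≈ 674.15)
Pow(D, -1) = Pow(Rational(8764, 13), -1) = Rational(13, 8764)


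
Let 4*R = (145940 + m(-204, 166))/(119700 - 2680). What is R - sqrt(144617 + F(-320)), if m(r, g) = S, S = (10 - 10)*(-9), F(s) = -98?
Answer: 7297/23404 - sqrt(144519) ≈ -379.84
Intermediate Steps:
S = 0 (S = 0*(-9) = 0)
m(r, g) = 0
R = 7297/23404 (R = ((145940 + 0)/(119700 - 2680))/4 = (145940/117020)/4 = (145940*(1/117020))/4 = (1/4)*(7297/5851) = 7297/23404 ≈ 0.31178)
R - sqrt(144617 + F(-320)) = 7297/23404 - sqrt(144617 - 98) = 7297/23404 - sqrt(144519)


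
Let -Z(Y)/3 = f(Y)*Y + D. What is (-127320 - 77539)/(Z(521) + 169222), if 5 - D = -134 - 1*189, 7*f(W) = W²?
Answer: 1434013/423084617 ≈ 0.0033894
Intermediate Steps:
f(W) = W²/7
D = 328 (D = 5 - (-134 - 1*189) = 5 - (-134 - 189) = 5 - 1*(-323) = 5 + 323 = 328)
Z(Y) = -984 - 3*Y³/7 (Z(Y) = -3*((Y²/7)*Y + 328) = -3*(Y³/7 + 328) = -3*(328 + Y³/7) = -984 - 3*Y³/7)
(-127320 - 77539)/(Z(521) + 169222) = (-127320 - 77539)/((-984 - 3/7*521³) + 169222) = -204859/((-984 - 3/7*141420761) + 169222) = -204859/((-984 - 424262283/7) + 169222) = -204859/(-424269171/7 + 169222) = -204859/(-423084617/7) = -204859*(-7/423084617) = 1434013/423084617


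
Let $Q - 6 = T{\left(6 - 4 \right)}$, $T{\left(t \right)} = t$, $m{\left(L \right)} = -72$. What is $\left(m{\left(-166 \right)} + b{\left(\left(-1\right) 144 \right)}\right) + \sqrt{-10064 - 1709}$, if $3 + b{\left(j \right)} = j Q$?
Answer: $-1227 + i \sqrt{11773} \approx -1227.0 + 108.5 i$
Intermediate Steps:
$Q = 8$ ($Q = 6 + \left(6 - 4\right) = 6 + 2 = 8$)
$b{\left(j \right)} = -3 + 8 j$ ($b{\left(j \right)} = -3 + j 8 = -3 + 8 j$)
$\left(m{\left(-166 \right)} + b{\left(\left(-1\right) 144 \right)}\right) + \sqrt{-10064 - 1709} = \left(-72 + \left(-3 + 8 \left(\left(-1\right) 144\right)\right)\right) + \sqrt{-10064 - 1709} = \left(-72 + \left(-3 + 8 \left(-144\right)\right)\right) + \sqrt{-11773} = \left(-72 - 1155\right) + i \sqrt{11773} = -1227 + i \sqrt{11773}$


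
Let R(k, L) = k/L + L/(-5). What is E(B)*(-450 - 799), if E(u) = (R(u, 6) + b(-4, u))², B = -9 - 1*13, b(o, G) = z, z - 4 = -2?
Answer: -2309401/225 ≈ -10264.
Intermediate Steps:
z = 2 (z = 4 - 2 = 2)
b(o, G) = 2
R(k, L) = -L/5 + k/L (R(k, L) = k/L + L*(-⅕) = k/L - L/5 = -L/5 + k/L)
B = -22 (B = -9 - 13 = -22)
E(u) = (⅘ + u/6)² (E(u) = ((-⅕*6 + u/6) + 2)² = ((-6/5 + u*(⅙)) + 2)² = ((-6/5 + u/6) + 2)² = (⅘ + u/6)²)
E(B)*(-450 - 799) = ((24 + 5*(-22))²/900)*(-450 - 799) = ((24 - 110)²/900)*(-1249) = ((1/900)*(-86)²)*(-1249) = ((1/900)*7396)*(-1249) = (1849/225)*(-1249) = -2309401/225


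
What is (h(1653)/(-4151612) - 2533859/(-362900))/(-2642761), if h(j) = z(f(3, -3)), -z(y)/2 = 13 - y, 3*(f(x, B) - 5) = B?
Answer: -138415867933/52389954790495300 ≈ -2.6420e-6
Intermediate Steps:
f(x, B) = 5 + B/3
z(y) = -26 + 2*y (z(y) = -2*(13 - y) = -26 + 2*y)
h(j) = -18 (h(j) = -26 + 2*(5 + (⅓)*(-3)) = -26 + 2*(5 - 1) = -26 + 2*4 = -26 + 8 = -18)
(h(1653)/(-4151612) - 2533859/(-362900))/(-2642761) = (-18/(-4151612) - 2533859/(-362900))/(-2642761) = (-18*(-1/4151612) - 2533859*(-1/362900))*(-1/2642761) = (9/2075806 + 133361/19100)*(-1/2642761) = (138415867933/19823947300)*(-1/2642761) = -138415867933/52389954790495300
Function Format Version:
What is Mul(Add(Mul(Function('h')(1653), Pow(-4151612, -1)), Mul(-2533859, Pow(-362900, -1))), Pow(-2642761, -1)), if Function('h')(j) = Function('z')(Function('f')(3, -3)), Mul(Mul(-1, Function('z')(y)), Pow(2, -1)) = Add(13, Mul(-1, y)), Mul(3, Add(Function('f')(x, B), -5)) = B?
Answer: Rational(-138415867933, 52389954790495300) ≈ -2.6420e-6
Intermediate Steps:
Function('f')(x, B) = Add(5, Mul(Rational(1, 3), B))
Function('z')(y) = Add(-26, Mul(2, y)) (Function('z')(y) = Mul(-2, Add(13, Mul(-1, y))) = Add(-26, Mul(2, y)))
Function('h')(j) = -18 (Function('h')(j) = Add(-26, Mul(2, Add(5, Mul(Rational(1, 3), -3)))) = Add(-26, Mul(2, Add(5, -1))) = Add(-26, Mul(2, 4)) = Add(-26, 8) = -18)
Mul(Add(Mul(Function('h')(1653), Pow(-4151612, -1)), Mul(-2533859, Pow(-362900, -1))), Pow(-2642761, -1)) = Mul(Add(Mul(-18, Pow(-4151612, -1)), Mul(-2533859, Pow(-362900, -1))), Pow(-2642761, -1)) = Mul(Add(Mul(-18, Rational(-1, 4151612)), Mul(-2533859, Rational(-1, 362900))), Rational(-1, 2642761)) = Mul(Add(Rational(9, 2075806), Rational(133361, 19100)), Rational(-1, 2642761)) = Mul(Rational(138415867933, 19823947300), Rational(-1, 2642761)) = Rational(-138415867933, 52389954790495300)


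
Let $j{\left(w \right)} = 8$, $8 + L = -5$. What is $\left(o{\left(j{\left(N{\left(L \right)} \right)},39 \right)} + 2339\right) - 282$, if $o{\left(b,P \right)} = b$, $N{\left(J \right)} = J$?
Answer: $2065$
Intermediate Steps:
$L = -13$ ($L = -8 - 5 = -13$)
$\left(o{\left(j{\left(N{\left(L \right)} \right)},39 \right)} + 2339\right) - 282 = \left(8 + 2339\right) - 282 = 2347 - 282 = 2065$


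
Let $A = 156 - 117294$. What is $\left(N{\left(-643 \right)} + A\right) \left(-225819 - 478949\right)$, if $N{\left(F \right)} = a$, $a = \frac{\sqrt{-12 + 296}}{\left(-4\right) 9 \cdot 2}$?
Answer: $82555113984 + \frac{176192 \sqrt{71}}{9} \approx 8.2555 \cdot 10^{10}$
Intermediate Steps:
$A = -117138$ ($A = 156 - 117294 = -117138$)
$a = - \frac{\sqrt{71}}{36}$ ($a = \frac{\sqrt{284}}{\left(-36\right) 2} = \frac{2 \sqrt{71}}{-72} = 2 \sqrt{71} \left(- \frac{1}{72}\right) = - \frac{\sqrt{71}}{36} \approx -0.23406$)
$N{\left(F \right)} = - \frac{\sqrt{71}}{36}$
$\left(N{\left(-643 \right)} + A\right) \left(-225819 - 478949\right) = \left(- \frac{\sqrt{71}}{36} - 117138\right) \left(-225819 - 478949\right) = \left(-117138 - \frac{\sqrt{71}}{36}\right) \left(-704768\right) = 82555113984 + \frac{176192 \sqrt{71}}{9}$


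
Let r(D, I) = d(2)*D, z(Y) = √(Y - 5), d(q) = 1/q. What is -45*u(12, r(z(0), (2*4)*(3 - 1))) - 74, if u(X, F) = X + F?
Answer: -614 - 45*I*√5/2 ≈ -614.0 - 50.312*I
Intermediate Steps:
z(Y) = √(-5 + Y)
r(D, I) = D/2
u(X, F) = F + X
-45*u(12, r(z(0), (2*4)*(3 - 1))) - 74 = -45*(√(-5 + 0)/2 + 12) - 74 = -45*(√(-5)/2 + 12) - 74 = -45*((I*√5)/2 + 12) - 74 = -45*(I*√5/2 + 12) - 74 = -45*(12 + I*√5/2) - 74 = (-540 - 45*I*√5/2) - 74 = -614 - 45*I*√5/2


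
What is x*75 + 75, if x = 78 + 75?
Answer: 11550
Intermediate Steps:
x = 153
x*75 + 75 = 153*75 + 75 = 11475 + 75 = 11550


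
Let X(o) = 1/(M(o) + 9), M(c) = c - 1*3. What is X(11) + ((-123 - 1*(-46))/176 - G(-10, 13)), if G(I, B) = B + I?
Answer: -919/272 ≈ -3.3787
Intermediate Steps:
M(c) = -3 + c (M(c) = c - 3 = -3 + c)
X(o) = 1/(6 + o) (X(o) = 1/((-3 + o) + 9) = 1/(6 + o))
X(11) + ((-123 - 1*(-46))/176 - G(-10, 13)) = 1/(6 + 11) + ((-123 - 1*(-46))/176 - (13 - 10)) = 1/17 + ((-123 + 46)*(1/176) - 1*3) = 1/17 + (-77*1/176 - 3) = 1/17 + (-7/16 - 3) = 1/17 - 55/16 = -919/272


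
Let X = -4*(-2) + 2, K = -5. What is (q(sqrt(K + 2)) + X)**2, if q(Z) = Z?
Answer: (10 + I*sqrt(3))**2 ≈ 97.0 + 34.641*I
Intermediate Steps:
X = 10 (X = 8 + 2 = 10)
(q(sqrt(K + 2)) + X)**2 = (sqrt(-5 + 2) + 10)**2 = (sqrt(-3) + 10)**2 = (I*sqrt(3) + 10)**2 = (10 + I*sqrt(3))**2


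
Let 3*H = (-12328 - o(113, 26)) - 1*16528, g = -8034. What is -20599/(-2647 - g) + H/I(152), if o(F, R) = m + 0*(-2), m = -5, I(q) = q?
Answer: -54937827/818824 ≈ -67.094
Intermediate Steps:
o(F, R) = -5 (o(F, R) = -5 + 0*(-2) = -5 + 0 = -5)
H = -9617 (H = ((-12328 - 1*(-5)) - 1*16528)/3 = ((-12328 + 5) - 16528)/3 = (-12323 - 16528)/3 = (⅓)*(-28851) = -9617)
-20599/(-2647 - g) + H/I(152) = -20599/(-2647 - 1*(-8034)) - 9617/152 = -20599/(-2647 + 8034) - 9617*1/152 = -20599/5387 - 9617/152 = -54937827/818824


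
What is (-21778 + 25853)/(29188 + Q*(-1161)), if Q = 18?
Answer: 815/1658 ≈ 0.49156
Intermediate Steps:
(-21778 + 25853)/(29188 + Q*(-1161)) = (-21778 + 25853)/(29188 + 18*(-1161)) = 4075/(29188 - 20898) = 4075/8290 = 4075*(1/8290) = 815/1658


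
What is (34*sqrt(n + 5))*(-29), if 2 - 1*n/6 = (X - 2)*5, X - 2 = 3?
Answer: -986*I*sqrt(73) ≈ -8424.4*I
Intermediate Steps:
X = 5 (X = 2 + 3 = 5)
n = -78 (n = 12 - 6*(5 - 2)*5 = 12 - 18*5 = 12 - 6*15 = 12 - 90 = -78)
(34*sqrt(n + 5))*(-29) = (34*sqrt(-78 + 5))*(-29) = (34*sqrt(-73))*(-29) = (34*(I*sqrt(73)))*(-29) = (34*I*sqrt(73))*(-29) = -986*I*sqrt(73)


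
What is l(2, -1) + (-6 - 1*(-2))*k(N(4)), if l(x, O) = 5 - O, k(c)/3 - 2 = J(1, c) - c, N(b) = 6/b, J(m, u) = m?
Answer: -12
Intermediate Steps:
k(c) = 9 - 3*c (k(c) = 6 + 3*(1 - c) = 6 + (3 - 3*c) = 9 - 3*c)
l(2, -1) + (-6 - 1*(-2))*k(N(4)) = (5 - 1*(-1)) + (-6 - 1*(-2))*(9 - 18/4) = (5 + 1) + (-6 + 2)*(9 - 18/4) = 6 - 4*(9 - 3*3/2) = 6 - 4*(9 - 9/2) = 6 - 4*9/2 = 6 - 18 = -12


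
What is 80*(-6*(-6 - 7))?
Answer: 6240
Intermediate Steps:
80*(-6*(-6 - 7)) = 80*(-6*(-13)) = 80*78 = 6240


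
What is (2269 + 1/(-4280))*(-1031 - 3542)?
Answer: -44409861787/4280 ≈ -1.0376e+7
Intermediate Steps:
(2269 + 1/(-4280))*(-1031 - 3542) = (2269 - 1/4280)*(-4573) = (9711319/4280)*(-4573) = -44409861787/4280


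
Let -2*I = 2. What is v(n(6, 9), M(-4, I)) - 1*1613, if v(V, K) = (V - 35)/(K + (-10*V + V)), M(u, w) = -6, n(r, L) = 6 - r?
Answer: -9643/6 ≈ -1607.2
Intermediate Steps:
I = -1 (I = -½*2 = -1)
v(V, K) = (-35 + V)/(K - 9*V)
v(n(6, 9), M(-4, I)) - 1*1613 = (-35 + (6 - 1*6))/(-6 - 9*(6 - 1*6)) - 1*1613 = (-35 + (6 - 6))/(-6 - 9*(6 - 6)) - 1613 = (-35 + 0)/(-6 - 9*0) - 1613 = -35/(-6 + 0) - 1613 = -35/(-6) - 1613 = -⅙*(-35) - 1613 = 35/6 - 1613 = -9643/6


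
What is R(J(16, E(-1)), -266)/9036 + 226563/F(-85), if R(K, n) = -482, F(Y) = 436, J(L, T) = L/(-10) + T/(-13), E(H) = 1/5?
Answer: 511753279/984924 ≈ 519.59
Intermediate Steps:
E(H) = 1/5
J(L, T) = -L/10 - T/13 (J(L, T) = L*(-1/10) + T*(-1/13) = -L/10 - T/13)
R(J(16, E(-1)), -266)/9036 + 226563/F(-85) = -482/9036 + 226563/436 = -482*1/9036 + 226563*(1/436) = -241/4518 + 226563/436 = 511753279/984924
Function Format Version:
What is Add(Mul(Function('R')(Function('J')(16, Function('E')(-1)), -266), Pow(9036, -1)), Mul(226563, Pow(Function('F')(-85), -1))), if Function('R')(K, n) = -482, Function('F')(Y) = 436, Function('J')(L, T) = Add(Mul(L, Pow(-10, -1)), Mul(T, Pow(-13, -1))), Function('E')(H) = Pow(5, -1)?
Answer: Rational(511753279, 984924) ≈ 519.59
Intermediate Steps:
Function('E')(H) = Rational(1, 5)
Function('J')(L, T) = Add(Mul(Rational(-1, 10), L), Mul(Rational(-1, 13), T)) (Function('J')(L, T) = Add(Mul(L, Rational(-1, 10)), Mul(T, Rational(-1, 13))) = Add(Mul(Rational(-1, 10), L), Mul(Rational(-1, 13), T)))
Add(Mul(Function('R')(Function('J')(16, Function('E')(-1)), -266), Pow(9036, -1)), Mul(226563, Pow(Function('F')(-85), -1))) = Add(Mul(-482, Pow(9036, -1)), Mul(226563, Pow(436, -1))) = Add(Mul(-482, Rational(1, 9036)), Mul(226563, Rational(1, 436))) = Add(Rational(-241, 4518), Rational(226563, 436)) = Rational(511753279, 984924)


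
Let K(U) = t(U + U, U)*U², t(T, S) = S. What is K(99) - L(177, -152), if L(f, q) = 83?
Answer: 970216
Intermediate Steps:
K(U) = U³ (K(U) = U*U² = U³)
K(99) - L(177, -152) = 99³ - 1*83 = 970299 - 83 = 970216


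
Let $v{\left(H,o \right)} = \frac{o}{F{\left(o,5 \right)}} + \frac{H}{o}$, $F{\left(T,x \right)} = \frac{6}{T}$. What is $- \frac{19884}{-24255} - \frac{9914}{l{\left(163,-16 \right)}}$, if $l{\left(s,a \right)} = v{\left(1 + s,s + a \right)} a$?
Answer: $\frac{33972058243}{34253525460} \approx 0.99178$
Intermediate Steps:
$v{\left(H,o \right)} = \frac{o^{2}}{6} + \frac{H}{o}$ ($v{\left(H,o \right)} = \frac{o}{6 \frac{1}{o}} + \frac{H}{o} = o \frac{o}{6} + \frac{H}{o} = \frac{o^{2}}{6} + \frac{H}{o}$)
$l{\left(s,a \right)} = \frac{a \left(1 + s + \frac{\left(a + s\right)^{3}}{6}\right)}{a + s}$ ($l{\left(s,a \right)} = \frac{\left(1 + s\right) + \frac{\left(s + a\right)^{3}}{6}}{s + a} a = \frac{\left(1 + s\right) + \frac{\left(a + s\right)^{3}}{6}}{a + s} a = \frac{1 + s + \frac{\left(a + s\right)^{3}}{6}}{a + s} a = \frac{a \left(1 + s + \frac{\left(a + s\right)^{3}}{6}\right)}{a + s}$)
$- \frac{19884}{-24255} - \frac{9914}{l{\left(163,-16 \right)}} = - \frac{19884}{-24255} - \frac{9914}{\frac{1}{6} \left(-16\right) \frac{1}{-16 + 163} \left(6 + \left(-16 + 163\right)^{3} + 6 \cdot 163\right)} = \left(-19884\right) \left(- \frac{1}{24255}\right) - \frac{9914}{\frac{1}{6} \left(-16\right) \frac{1}{147} \left(6 + 147^{3} + 978\right)} = \frac{6628}{8085} - \frac{9914}{\frac{1}{6} \left(-16\right) \frac{1}{147} \left(6 + 3176523 + 978\right)} = \frac{6628}{8085} - \frac{9914}{\frac{1}{6} \left(-16\right) \frac{1}{147} \cdot 3177507} = \frac{6628}{8085} - \frac{9914}{- \frac{8473352}{147}} = \frac{6628}{8085} - - \frac{728679}{4236676} = \frac{6628}{8085} + \frac{728679}{4236676} = \frac{33972058243}{34253525460}$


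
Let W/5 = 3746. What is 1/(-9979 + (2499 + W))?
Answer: 1/11250 ≈ 8.8889e-5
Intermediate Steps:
W = 18730 (W = 5*3746 = 18730)
1/(-9979 + (2499 + W)) = 1/(-9979 + (2499 + 18730)) = 1/(-9979 + 21229) = 1/11250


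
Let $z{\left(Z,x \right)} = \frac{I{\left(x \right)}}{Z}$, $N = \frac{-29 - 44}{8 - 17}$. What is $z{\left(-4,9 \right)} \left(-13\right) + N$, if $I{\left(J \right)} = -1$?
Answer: $\frac{175}{36} \approx 4.8611$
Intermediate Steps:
$N = \frac{73}{9}$ ($N = - \frac{73}{-9} = \left(-73\right) \left(- \frac{1}{9}\right) = \frac{73}{9} \approx 8.1111$)
$z{\left(Z,x \right)} = - \frac{1}{Z}$
$z{\left(-4,9 \right)} \left(-13\right) + N = - \frac{1}{-4} \left(-13\right) + \frac{73}{9} = \left(-1\right) \left(- \frac{1}{4}\right) \left(-13\right) + \frac{73}{9} = \frac{1}{4} \left(-13\right) + \frac{73}{9} = - \frac{13}{4} + \frac{73}{9} = \frac{175}{36}$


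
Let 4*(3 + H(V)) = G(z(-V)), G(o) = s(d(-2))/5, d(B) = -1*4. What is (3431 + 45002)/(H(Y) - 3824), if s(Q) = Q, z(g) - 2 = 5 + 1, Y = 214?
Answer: -242165/19136 ≈ -12.655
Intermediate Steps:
d(B) = -4
z(g) = 8 (z(g) = 2 + (5 + 1) = 2 + 6 = 8)
G(o) = -4/5
H(V) = -16/5 (H(V) = -3 + (1/4)*(-4/5) = -3 - 1/5 = -16/5)
(3431 + 45002)/(H(Y) - 3824) = (3431 + 45002)/(-16/5 - 3824) = 48433/(-19136/5) = 48433*(-5/19136) = -242165/19136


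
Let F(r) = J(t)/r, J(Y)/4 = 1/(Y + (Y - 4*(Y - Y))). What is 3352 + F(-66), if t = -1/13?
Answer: 110629/33 ≈ 3352.4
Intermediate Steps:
t = -1/13 (t = -1*1/13 = -1/13 ≈ -0.076923)
J(Y) = 2/Y (J(Y) = 4/(Y + (Y - 4*(Y - Y))) = 4/(Y + (Y - 4*0)) = 4/(Y + (Y + 0)) = 4/(Y + Y) = 4/((2*Y)) = 4*(1/(2*Y)) = 2/Y)
F(r) = -26/r (F(r) = (2/(-1/13))/r = (2*(-13))/r = -26/r)
3352 + F(-66) = 3352 - 26/(-66) = 3352 - 26*(-1/66) = 3352 + 13/33 = 110629/33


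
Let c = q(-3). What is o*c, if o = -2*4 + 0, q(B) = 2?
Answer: -16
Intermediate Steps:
o = -8 (o = -8 + 0 = -8)
c = 2
o*c = -8*2 = -16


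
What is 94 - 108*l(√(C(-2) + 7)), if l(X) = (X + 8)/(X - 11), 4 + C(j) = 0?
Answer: 10460/59 + 1026*√3/59 ≈ 207.41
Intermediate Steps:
C(j) = -4 (C(j) = -4 + 0 = -4)
l(X) = (8 + X)/(-11 + X)
94 - 108*l(√(C(-2) + 7)) = 94 - 108*(8 + √(-4 + 7))/(-11 + √(-4 + 7)) = 94 - 108*(8 + √3)/(-11 + √3)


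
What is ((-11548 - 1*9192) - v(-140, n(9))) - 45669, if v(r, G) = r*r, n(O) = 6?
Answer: -86009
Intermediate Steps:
v(r, G) = r²
((-11548 - 1*9192) - v(-140, n(9))) - 45669 = ((-11548 - 1*9192) - 1*(-140)²) - 45669 = ((-11548 - 9192) - 1*19600) - 45669 = (-20740 - 19600) - 45669 = -40340 - 45669 = -86009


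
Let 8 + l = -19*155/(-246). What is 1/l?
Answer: 246/977 ≈ 0.25179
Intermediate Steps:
l = 977/246 (l = -8 - 19*155/(-246) = -8 - 2945*(-1/246) = -8 + 2945/246 = 977/246 ≈ 3.9715)
1/l = 1/(977/246) = 246/977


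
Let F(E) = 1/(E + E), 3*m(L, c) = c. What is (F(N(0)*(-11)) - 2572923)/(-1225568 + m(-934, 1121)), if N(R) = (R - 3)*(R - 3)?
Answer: 509438755/242588478 ≈ 2.1000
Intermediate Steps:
N(R) = (-3 + R)² (N(R) = (-3 + R)*(-3 + R) = (-3 + R)²)
m(L, c) = c/3
F(E) = 1/(2*E)
(F(N(0)*(-11)) - 2572923)/(-1225568 + m(-934, 1121)) = (1/(2*(((-3 + 0)²*(-11)))) - 2572923)/(-1225568 + (⅓)*1121) = (1/(2*(((-3)²*(-11)))) - 2572923)/(-1225568 + 1121/3) = (1/(2*((9*(-11)))) - 2572923)/(-3675583/3) = ((½)/(-99) - 2572923)*(-3/3675583) = ((½)*(-1/99) - 2572923)*(-3/3675583) = (-1/198 - 2572923)*(-3/3675583) = -509438755/198*(-3/3675583) = 509438755/242588478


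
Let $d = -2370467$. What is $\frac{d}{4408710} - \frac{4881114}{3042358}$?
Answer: $- \frac{14365612672063}{6706437069090} \approx -2.1421$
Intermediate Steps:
$\frac{d}{4408710} - \frac{4881114}{3042358} = - \frac{2370467}{4408710} - \frac{4881114}{3042358} = \left(-2370467\right) \frac{1}{4408710} - \frac{2440557}{1521179} = - \frac{2370467}{4408710} - \frac{2440557}{1521179} = - \frac{14365612672063}{6706437069090}$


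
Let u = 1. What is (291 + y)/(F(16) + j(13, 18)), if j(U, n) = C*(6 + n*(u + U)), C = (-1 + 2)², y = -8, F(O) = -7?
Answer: 283/251 ≈ 1.1275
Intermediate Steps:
C = 1 (C = 1² = 1)
j(U, n) = 6 + n*(1 + U) (j(U, n) = 1*(6 + n*(1 + U)) = 6 + n*(1 + U))
(291 + y)/(F(16) + j(13, 18)) = (291 - 8)/(-7 + (6 + 18 + 13*18)) = 283/(-7 + (6 + 18 + 234)) = 283/(-7 + 258) = 283/251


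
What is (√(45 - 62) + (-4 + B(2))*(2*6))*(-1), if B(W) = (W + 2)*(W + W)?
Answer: -144 - I*√17 ≈ -144.0 - 4.1231*I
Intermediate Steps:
B(W) = 2*W*(2 + W) (B(W) = (2 + W)*(2*W) = 2*W*(2 + W))
(√(45 - 62) + (-4 + B(2))*(2*6))*(-1) = (√(45 - 62) + (-4 + 2*2*(2 + 2))*(2*6))*(-1) = (√(-17) + (-4 + 2*2*4)*12)*(-1) = (I*√17 + (-4 + 16)*12)*(-1) = (I*√17 + 12*12)*(-1) = (I*√17 + 144)*(-1) = (144 + I*√17)*(-1) = -144 - I*√17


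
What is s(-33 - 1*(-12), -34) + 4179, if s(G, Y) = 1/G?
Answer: 87758/21 ≈ 4179.0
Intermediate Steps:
s(-33 - 1*(-12), -34) + 4179 = 1/(-33 - 1*(-12)) + 4179 = 1/(-33 + 12) + 4179 = 1/(-21) + 4179 = -1/21 + 4179 = 87758/21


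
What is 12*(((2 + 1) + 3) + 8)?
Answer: 168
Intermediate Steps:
12*(((2 + 1) + 3) + 8) = 12*((3 + 3) + 8) = 12*(6 + 8) = 12*14 = 168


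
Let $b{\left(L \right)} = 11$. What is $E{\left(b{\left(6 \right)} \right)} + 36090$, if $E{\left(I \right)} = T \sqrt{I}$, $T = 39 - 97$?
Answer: $36090 - 58 \sqrt{11} \approx 35898.0$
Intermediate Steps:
$T = -58$ ($T = 39 - 97 = -58$)
$E{\left(I \right)} = - 58 \sqrt{I}$
$E{\left(b{\left(6 \right)} \right)} + 36090 = - 58 \sqrt{11} + 36090 = 36090 - 58 \sqrt{11}$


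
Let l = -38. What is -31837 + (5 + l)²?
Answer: -30748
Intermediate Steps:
-31837 + (5 + l)² = -31837 + (5 - 38)² = -31837 + (-33)² = -31837 + 1089 = -30748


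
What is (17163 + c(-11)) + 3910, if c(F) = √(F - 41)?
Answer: 21073 + 2*I*√13 ≈ 21073.0 + 7.2111*I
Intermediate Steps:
c(F) = √(-41 + F)
(17163 + c(-11)) + 3910 = (17163 + √(-41 - 11)) + 3910 = (17163 + √(-52)) + 3910 = (17163 + 2*I*√13) + 3910 = 21073 + 2*I*√13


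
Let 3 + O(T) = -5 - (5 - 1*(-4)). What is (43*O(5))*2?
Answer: -1462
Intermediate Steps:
O(T) = -17 (O(T) = -3 + (-5 - (5 - 1*(-4))) = -3 + (-5 - (5 + 4)) = -3 + (-5 - 1*9) = -3 + (-5 - 9) = -3 - 14 = -17)
(43*O(5))*2 = (43*(-17))*2 = -731*2 = -1462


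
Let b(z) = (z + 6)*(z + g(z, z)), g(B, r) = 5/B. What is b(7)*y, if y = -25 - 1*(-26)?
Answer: 702/7 ≈ 100.29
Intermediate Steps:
y = 1 (y = -25 + 26 = 1)
b(z) = (6 + z)*(z + 5/z) (b(z) = (z + 6)*(z + 5/z) = (6 + z)*(z + 5/z))
b(7)*y = (5 + 7**2 + 6*7 + 30/7)*1 = (5 + 49 + 42 + 30*(1/7))*1 = (5 + 49 + 42 + 30/7)*1 = (702/7)*1 = 702/7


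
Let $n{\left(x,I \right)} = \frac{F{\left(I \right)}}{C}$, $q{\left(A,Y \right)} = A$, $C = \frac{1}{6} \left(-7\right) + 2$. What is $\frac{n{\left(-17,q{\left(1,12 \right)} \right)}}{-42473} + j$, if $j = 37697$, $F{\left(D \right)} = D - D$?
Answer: $37697$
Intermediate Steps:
$F{\left(D \right)} = 0$
$C = \frac{5}{6}$ ($C = \frac{1}{6} \left(-7\right) + 2 = - \frac{7}{6} + 2 = \frac{5}{6} \approx 0.83333$)
$n{\left(x,I \right)} = 0$ ($n{\left(x,I \right)} = \frac{0}{\frac{5}{6}} = 0 \cdot \frac{6}{5} = 0$)
$\frac{n{\left(-17,q{\left(1,12 \right)} \right)}}{-42473} + j = \frac{0}{-42473} + 37697 = 0 \left(- \frac{1}{42473}\right) + 37697 = 0 + 37697 = 37697$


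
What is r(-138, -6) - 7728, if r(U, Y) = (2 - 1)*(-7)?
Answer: -7735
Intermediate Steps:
r(U, Y) = -7 (r(U, Y) = 1*(-7) = -7)
r(-138, -6) - 7728 = -7 - 7728 = -7735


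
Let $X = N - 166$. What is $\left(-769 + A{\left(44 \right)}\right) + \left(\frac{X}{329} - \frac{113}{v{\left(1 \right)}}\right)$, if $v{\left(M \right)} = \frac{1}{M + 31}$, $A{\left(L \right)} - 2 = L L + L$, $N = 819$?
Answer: $- \frac{789934}{329} \approx -2401.0$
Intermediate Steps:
$X = 653$ ($X = 819 - 166 = 653$)
$A{\left(L \right)} = 2 + L + L^{2}$ ($A{\left(L \right)} = 2 + \left(L L + L\right) = 2 + \left(L^{2} + L\right) = 2 + \left(L + L^{2}\right) = 2 + L + L^{2}$)
$v{\left(M \right)} = \frac{1}{31 + M}$
$\left(-769 + A{\left(44 \right)}\right) + \left(\frac{X}{329} - \frac{113}{v{\left(1 \right)}}\right) = \left(-769 + \left(2 + 44 + 44^{2}\right)\right) + \left(\frac{653}{329} - \frac{113}{\frac{1}{31 + 1}}\right) = \left(-769 + \left(2 + 44 + 1936\right)\right) + \left(653 \cdot \frac{1}{329} - \frac{113}{\frac{1}{32}}\right) = \left(-769 + 1982\right) + \left(\frac{653}{329} - 113 \frac{1}{\frac{1}{32}}\right) = 1213 + \left(\frac{653}{329} - 3616\right) = 1213 - \frac{1189011}{329} = - \frac{789934}{329}$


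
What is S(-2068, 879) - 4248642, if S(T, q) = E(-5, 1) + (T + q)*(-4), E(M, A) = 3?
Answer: -4243883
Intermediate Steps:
S(T, q) = 3 - 4*T - 4*q (S(T, q) = 3 + (T + q)*(-4) = 3 + (-4*T - 4*q) = 3 - 4*T - 4*q)
S(-2068, 879) - 4248642 = (3 - 4*(-2068) - 4*879) - 4248642 = (3 + 8272 - 3516) - 4248642 = 4759 - 4248642 = -4243883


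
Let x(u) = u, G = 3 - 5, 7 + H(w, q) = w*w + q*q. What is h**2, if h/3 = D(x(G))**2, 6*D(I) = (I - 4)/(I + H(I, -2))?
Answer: 9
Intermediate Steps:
H(w, q) = -7 + q**2 + w**2 (H(w, q) = -7 + (w*w + q*q) = -7 + (w**2 + q**2) = -7 + (q**2 + w**2) = -7 + q**2 + w**2)
G = -2
D(I) = (-4 + I)/(6*(-3 + I + I**2)) (D(I) = ((I - 4)/(I + (-7 + (-2)**2 + I**2)))/6 = ((-4 + I)/(I + (-7 + 4 + I**2)))/6 = ((-4 + I)/(I + (-3 + I**2)))/6 = ((-4 + I)/(-3 + I + I**2))/6 = (-4 + I)/(6*(-3 + I + I**2)))
h = 3 (h = 3*((-4 - 2)/(6*(-3 - 2 + (-2)**2)))**2 = 3*((1/6)*(-6)/(-3 - 2 + 4))**2 = 3*((1/6)*(-6)/(-1))**2 = 3*((1/6)*(-1)*(-6))**2 = 3*1**2 = 3*1 = 3)
h**2 = 3**2 = 9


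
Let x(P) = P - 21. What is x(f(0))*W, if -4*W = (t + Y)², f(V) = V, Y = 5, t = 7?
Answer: 756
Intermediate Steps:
W = -36 (W = -(7 + 5)²/4 = -¼*12² = -¼*144 = -36)
x(P) = -21 + P
x(f(0))*W = (-21 + 0)*(-36) = -21*(-36) = 756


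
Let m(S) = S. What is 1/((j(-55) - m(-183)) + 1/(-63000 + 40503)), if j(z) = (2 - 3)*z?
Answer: 22497/5354285 ≈ 0.0042017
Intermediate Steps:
j(z) = -z
1/((j(-55) - m(-183)) + 1/(-63000 + 40503)) = 1/((-1*(-55) - 1*(-183)) + 1/(-63000 + 40503)) = 1/((55 + 183) + 1/(-22497)) = 1/(238 - 1/22497) = 1/(5354285/22497) = 22497/5354285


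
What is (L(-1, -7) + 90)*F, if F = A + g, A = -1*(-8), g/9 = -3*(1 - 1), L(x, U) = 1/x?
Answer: 712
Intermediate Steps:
g = 0 (g = 9*(-3*(1 - 1)) = 9*(-3*0) = 9*0 = 0)
A = 8
F = 8 (F = 8 + 0 = 8)
(L(-1, -7) + 90)*F = (1/(-1) + 90)*8 = (-1 + 90)*8 = 89*8 = 712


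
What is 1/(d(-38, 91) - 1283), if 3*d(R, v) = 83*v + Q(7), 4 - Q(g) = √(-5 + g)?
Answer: 5562/6874631 + 3*√2/13749262 ≈ 0.00080937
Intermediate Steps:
Q(g) = 4 - √(-5 + g)
d(R, v) = 4/3 - √2/3 + 83*v/3 (d(R, v) = (83*v + (4 - √(-5 + 7)))/3 = (83*v + (4 - √2))/3 = (4 - √2 + 83*v)/3 = 4/3 - √2/3 + 83*v/3)
1/(d(-38, 91) - 1283) = 1/((4/3 - √2/3 + (83/3)*91) - 1283) = 1/((4/3 - √2/3 + 7553/3) - 1283) = 1/((2519 - √2/3) - 1283) = 1/(1236 - √2/3)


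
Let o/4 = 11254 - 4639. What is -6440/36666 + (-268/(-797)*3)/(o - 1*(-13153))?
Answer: -14520812384/82685918259 ≈ -0.17561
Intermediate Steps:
o = 26460 (o = 4*(11254 - 4639) = 4*6615 = 26460)
-6440/36666 + (-268/(-797)*3)/(o - 1*(-13153)) = -6440/36666 + (-268/(-797)*3)/(26460 - 1*(-13153)) = -6440*1/36666 + (-268*(-1/797)*3)/(26460 + 13153) = -460/2619 + ((268/797)*3)/39613 = -460/2619 + (804/797)*(1/39613) = -460/2619 + 804/31571561 = -14520812384/82685918259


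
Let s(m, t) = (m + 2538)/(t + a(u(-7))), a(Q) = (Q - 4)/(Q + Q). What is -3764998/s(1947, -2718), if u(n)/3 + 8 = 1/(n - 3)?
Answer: 497230108367/217971 ≈ 2.2812e+6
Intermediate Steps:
u(n) = -24 + 3/(-3 + n) (u(n) = -24 + 3/(n - 3) = -24 + 3/(-3 + n))
a(Q) = (-4 + Q)/(2*Q) (a(Q) = (-4 + Q)/((2*Q)) = (-4 + Q)*(1/(2*Q)) = (-4 + Q)/(2*Q))
s(m, t) = (2538 + m)/(283/486 + t) (s(m, t) = (m + 2538)/(t + (-4 + 3*(25 - 8*(-7))/(-3 - 7))/(2*((3*(25 - 8*(-7))/(-3 - 7))))) = (2538 + m)/(t + (-4 + 3*(25 + 56)/(-10))/(2*((3*(25 + 56)/(-10))))) = (2538 + m)/(t + (-4 + 3*(-1/10)*81)/(2*((3*(-1/10)*81)))) = (2538 + m)/(t + (-4 - 243/10)/(2*(-243/10))) = (2538 + m)/(t + (1/2)*(-10/243)*(-283/10)) = (2538 + m)/(t + 283/486) = (2538 + m)/(283/486 + t))
-3764998/s(1947, -2718) = -3764998*(283 + 486*(-2718))/(486*(2538 + 1947)) = -3764998/(486*4485/(283 - 1320948)) = -3764998/(486*4485/(-1320665)) = -3764998/(486*(-1/1320665)*4485) = -3764998/(-435942/264133) = -3764998*(-264133/435942) = 497230108367/217971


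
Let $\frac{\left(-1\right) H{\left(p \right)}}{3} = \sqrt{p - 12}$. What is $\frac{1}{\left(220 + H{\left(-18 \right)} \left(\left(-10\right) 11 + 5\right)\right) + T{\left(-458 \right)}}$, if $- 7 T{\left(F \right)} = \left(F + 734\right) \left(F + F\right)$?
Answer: $\frac{890246}{32421417743} - \frac{15435 i \sqrt{30}}{64842835486} \approx 2.7459 \cdot 10^{-5} - 1.3038 \cdot 10^{-6} i$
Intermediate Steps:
$H{\left(p \right)} = - 3 \sqrt{-12 + p}$ ($H{\left(p \right)} = - 3 \sqrt{p - 12} = - 3 \sqrt{-12 + p}$)
$T{\left(F \right)} = - \frac{2 F \left(734 + F\right)}{7}$ ($T{\left(F \right)} = - \frac{\left(F + 734\right) \left(F + F\right)}{7} = - \frac{\left(734 + F\right) 2 F}{7} = - \frac{2 F \left(734 + F\right)}{7}$)
$\frac{1}{\left(220 + H{\left(-18 \right)} \left(\left(-10\right) 11 + 5\right)\right) + T{\left(-458 \right)}} = \frac{1}{\left(220 + - 3 \sqrt{-12 - 18} \left(\left(-10\right) 11 + 5\right)\right) - - \frac{916 \left(734 - 458\right)}{7}} = \frac{1}{\left(220 + - 3 \sqrt{-30} \left(-110 + 5\right)\right) - \left(- \frac{916}{7}\right) 276} = \frac{1}{\left(220 + - 3 i \sqrt{30} \left(-105\right)\right) + \frac{252816}{7}} = \frac{1}{\left(220 + 315 i \sqrt{30}\right) + \frac{252816}{7}} = \frac{1}{\frac{254356}{7} + 315 i \sqrt{30}}$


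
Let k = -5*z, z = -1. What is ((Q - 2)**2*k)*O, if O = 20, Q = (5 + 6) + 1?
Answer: 10000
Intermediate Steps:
Q = 12 (Q = 11 + 1 = 12)
k = 5 (k = -5*(-1) = 5)
((Q - 2)**2*k)*O = ((12 - 2)**2*5)*20 = (10**2*5)*20 = (100*5)*20 = 500*20 = 10000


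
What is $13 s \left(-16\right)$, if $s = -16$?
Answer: $3328$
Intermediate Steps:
$13 s \left(-16\right) = 13 \left(-16\right) \left(-16\right) = \left(-208\right) \left(-16\right) = 3328$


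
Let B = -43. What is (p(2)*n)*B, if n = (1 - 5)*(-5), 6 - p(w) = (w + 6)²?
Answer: 49880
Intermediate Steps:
p(w) = 6 - (6 + w)² (p(w) = 6 - (w + 6)² = 6 - (6 + w)²)
n = 20 (n = -4*(-5) = 20)
(p(2)*n)*B = ((6 - (6 + 2)²)*20)*(-43) = ((6 - 1*8²)*20)*(-43) = ((6 - 1*64)*20)*(-43) = ((6 - 64)*20)*(-43) = -58*20*(-43) = -1160*(-43) = 49880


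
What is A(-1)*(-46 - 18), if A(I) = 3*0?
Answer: 0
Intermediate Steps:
A(I) = 0
A(-1)*(-46 - 18) = 0*(-46 - 18) = 0*(-64) = 0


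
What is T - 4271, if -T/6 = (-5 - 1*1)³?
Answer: -2975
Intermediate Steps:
T = 1296 (T = -6*(-5 - 1*1)³ = -6*(-5 - 1)³ = -6*(-6)³ = -6*(-216) = 1296)
T - 4271 = 1296 - 4271 = -2975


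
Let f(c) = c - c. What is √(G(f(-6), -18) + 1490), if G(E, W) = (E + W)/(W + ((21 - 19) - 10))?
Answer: √251927/13 ≈ 38.609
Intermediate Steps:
f(c) = 0
G(E, W) = (E + W)/(-8 + W) (G(E, W) = (E + W)/(W + (2 - 10)) = (E + W)/(W - 8) = (E + W)/(-8 + W))
√(G(f(-6), -18) + 1490) = √((0 - 18)/(-8 - 18) + 1490) = √(-18/(-26) + 1490) = √(-1/26*(-18) + 1490) = √(9/13 + 1490) = √(19379/13) = √251927/13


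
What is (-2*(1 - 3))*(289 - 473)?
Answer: -736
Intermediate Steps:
(-2*(1 - 3))*(289 - 473) = -2*(-2)*(-184) = 4*(-184) = -736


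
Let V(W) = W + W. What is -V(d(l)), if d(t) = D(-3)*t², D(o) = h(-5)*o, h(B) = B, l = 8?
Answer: -1920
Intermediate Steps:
D(o) = -5*o
d(t) = 15*t² (d(t) = (-5*(-3))*t² = 15*t²)
V(W) = 2*W
-V(d(l)) = -2*15*8² = -2*15*64 = -2*960 = -1*1920 = -1920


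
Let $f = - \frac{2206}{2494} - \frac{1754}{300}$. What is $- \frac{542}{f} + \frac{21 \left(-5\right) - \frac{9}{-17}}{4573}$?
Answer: $\frac{7879231988556}{97881283129} \approx 80.498$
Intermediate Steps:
$f = - \frac{1259069}{187050}$ ($f = \left(-2206\right) \frac{1}{2494} - \frac{877}{150} = - \frac{1103}{1247} - \frac{877}{150} = - \frac{1259069}{187050} \approx -6.7312$)
$- \frac{542}{f} + \frac{21 \left(-5\right) - \frac{9}{-17}}{4573} = - \frac{542}{- \frac{1259069}{187050}} + \frac{21 \left(-5\right) - \frac{9}{-17}}{4573} = \left(-542\right) \left(- \frac{187050}{1259069}\right) + \left(-105 - - \frac{9}{17}\right) \frac{1}{4573} = \frac{101381100}{1259069} + \left(-105 + \frac{9}{17}\right) \frac{1}{4573} = \frac{101381100}{1259069} - \frac{1776}{77741} = \frac{7879231988556}{97881283129}$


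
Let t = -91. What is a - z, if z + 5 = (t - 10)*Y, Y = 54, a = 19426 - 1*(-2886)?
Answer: 27771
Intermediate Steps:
a = 22312 (a = 19426 + 2886 = 22312)
z = -5459 (z = -5 + (-91 - 10)*54 = -5 - 101*54 = -5 - 5454 = -5459)
a - z = 22312 - 1*(-5459) = 22312 + 5459 = 27771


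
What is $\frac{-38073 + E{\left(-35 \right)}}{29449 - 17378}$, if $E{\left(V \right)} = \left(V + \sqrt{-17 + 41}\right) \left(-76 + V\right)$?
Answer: $- \frac{34188}{12071} - \frac{222 \sqrt{6}}{12071} \approx -2.8773$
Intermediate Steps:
$E{\left(V \right)} = \left(-76 + V\right) \left(V + 2 \sqrt{6}\right)$ ($E{\left(V \right)} = \left(V + \sqrt{24}\right) \left(-76 + V\right) = \left(V + 2 \sqrt{6}\right) \left(-76 + V\right) = \left(-76 + V\right) \left(V + 2 \sqrt{6}\right)$)
$\frac{-38073 + E{\left(-35 \right)}}{29449 - 17378} = \frac{-38073 + \left(\left(-35\right)^{2} - 152 \sqrt{6} - -2660 + 2 \left(-35\right) \sqrt{6}\right)}{29449 - 17378} = \frac{-38073 + \left(1225 - 152 \sqrt{6} + 2660 - 70 \sqrt{6}\right)}{12071} = \left(-38073 + \left(3885 - 222 \sqrt{6}\right)\right) \frac{1}{12071} = \left(-34188 - 222 \sqrt{6}\right) \frac{1}{12071} = - \frac{34188}{12071} - \frac{222 \sqrt{6}}{12071}$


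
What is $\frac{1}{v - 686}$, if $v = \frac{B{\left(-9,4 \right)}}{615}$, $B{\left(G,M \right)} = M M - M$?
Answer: $- \frac{205}{140626} \approx -0.0014578$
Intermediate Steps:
$B{\left(G,M \right)} = M^{2} - M$
$v = \frac{4}{205}$ ($v = \frac{4 \left(-1 + 4\right)}{615} = 4 \cdot 3 \cdot \frac{1}{615} = 12 \cdot \frac{1}{615} = \frac{4}{205} \approx 0.019512$)
$\frac{1}{v - 686} = \frac{1}{\frac{4}{205} - 686} = \frac{1}{- \frac{140626}{205}} = - \frac{205}{140626}$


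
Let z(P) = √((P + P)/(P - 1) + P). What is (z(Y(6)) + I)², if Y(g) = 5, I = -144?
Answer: (288 - √30)²/4 ≈ 19955.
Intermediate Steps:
z(P) = √(P + 2*P/(-1 + P)) (z(P) = √((2*P)/(-1 + P) + P) = √(2*P/(-1 + P) + P) = √(P + 2*P/(-1 + P)))
(z(Y(6)) + I)² = (√(5*(1 + 5)/(-1 + 5)) - 144)² = (√(5*6/4) - 144)² = (√(5*(¼)*6) - 144)² = (√(15/2) - 144)² = (√30/2 - 144)² = (-144 + √30/2)²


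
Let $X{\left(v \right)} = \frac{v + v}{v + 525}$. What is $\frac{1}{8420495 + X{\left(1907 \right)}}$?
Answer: $\frac{1216}{10239323827} \approx 1.1876 \cdot 10^{-7}$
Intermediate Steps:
$X{\left(v \right)} = \frac{2 v}{525 + v}$
$\frac{1}{8420495 + X{\left(1907 \right)}} = \frac{1}{8420495 + 2 \cdot 1907 \frac{1}{525 + 1907}} = \frac{1}{8420495 + 2 \cdot 1907 \cdot \frac{1}{2432}} = \frac{1}{8420495 + \frac{1907}{1216}} = \frac{1}{\frac{10239323827}{1216}} = \frac{1216}{10239323827}$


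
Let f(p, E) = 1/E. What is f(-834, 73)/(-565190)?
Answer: -1/41258870 ≈ -2.4237e-8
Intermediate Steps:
f(-834, 73)/(-565190) = 1/(73*(-565190)) = (1/73)*(-1/565190) = -1/41258870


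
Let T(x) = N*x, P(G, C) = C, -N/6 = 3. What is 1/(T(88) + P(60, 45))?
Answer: -1/1539 ≈ -0.00064977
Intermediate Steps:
N = -18 (N = -6*3 = -18)
T(x) = -18*x
1/(T(88) + P(60, 45)) = 1/(-18*88 + 45) = 1/(-1584 + 45) = 1/(-1539) = -1/1539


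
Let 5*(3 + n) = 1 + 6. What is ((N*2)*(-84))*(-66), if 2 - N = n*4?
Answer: 465696/5 ≈ 93139.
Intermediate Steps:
n = -8/5 (n = -3 + (1 + 6)/5 = -3 + (⅕)*7 = -3 + 7/5 = -8/5 ≈ -1.6000)
N = 42/5 (N = 2 - (-8)*4/5 = 2 - 1*(-32/5) = 2 + 32/5 = 42/5 ≈ 8.4000)
((N*2)*(-84))*(-66) = (((42/5)*2)*(-84))*(-66) = ((84/5)*(-84))*(-66) = -7056/5*(-66) = 465696/5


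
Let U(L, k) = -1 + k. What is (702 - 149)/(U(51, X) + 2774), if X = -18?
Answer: 553/2755 ≈ 0.20073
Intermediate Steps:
(702 - 149)/(U(51, X) + 2774) = (702 - 149)/((-1 - 18) + 2774) = 553/(-19 + 2774) = 553/2755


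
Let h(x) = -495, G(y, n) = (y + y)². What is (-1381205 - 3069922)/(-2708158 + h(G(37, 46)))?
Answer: 4451127/2708653 ≈ 1.6433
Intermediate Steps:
G(y, n) = 4*y² (G(y, n) = (2*y)² = 4*y²)
(-1381205 - 3069922)/(-2708158 + h(G(37, 46))) = (-1381205 - 3069922)/(-2708158 - 495) = -4451127/(-2708653) = -4451127*(-1/2708653) = 4451127/2708653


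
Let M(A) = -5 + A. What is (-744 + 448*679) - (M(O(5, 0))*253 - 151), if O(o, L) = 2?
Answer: 304358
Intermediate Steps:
(-744 + 448*679) - (M(O(5, 0))*253 - 151) = (-744 + 448*679) - ((-5 + 2)*253 - 151) = (-744 + 304192) - (-3*253 - 151) = 303448 - (-759 - 151) = 303448 - 1*(-910) = 303448 + 910 = 304358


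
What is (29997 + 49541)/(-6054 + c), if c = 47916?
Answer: 39769/20931 ≈ 1.9000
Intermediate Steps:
(29997 + 49541)/(-6054 + c) = (29997 + 49541)/(-6054 + 47916) = 79538/41862 = 79538*(1/41862) = 39769/20931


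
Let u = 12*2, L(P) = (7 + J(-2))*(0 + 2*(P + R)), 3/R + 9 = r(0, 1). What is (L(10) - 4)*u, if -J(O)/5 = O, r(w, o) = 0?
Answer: 7792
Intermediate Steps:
J(O) = -5*O
R = -1/3 (R = 3/(-9 + 0) = 3/(-9) = 3*(-1/9) = -1/3 ≈ -0.33333)
L(P) = -34/3 + 34*P (L(P) = (7 - 5*(-2))*(0 + 2*(P - 1/3)) = (7 + 10)*(0 + 2*(-1/3 + P)) = 17*(0 + (-2/3 + 2*P)) = 17*(-2/3 + 2*P) = -34/3 + 34*P)
u = 24
(L(10) - 4)*u = ((-34/3 + 34*10) - 4)*24 = ((-34/3 + 340) - 4)*24 = (986/3 - 4)*24 = (974/3)*24 = 7792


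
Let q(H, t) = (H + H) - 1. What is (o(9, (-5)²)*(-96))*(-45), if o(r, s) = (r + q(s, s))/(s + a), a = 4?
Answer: 8640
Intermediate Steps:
q(H, t) = -1 + 2*H (q(H, t) = 2*H - 1 = -1 + 2*H)
o(r, s) = (-1 + r + 2*s)/(4 + s) (o(r, s) = (r + (-1 + 2*s))/(s + 4) = (-1 + r + 2*s)/(4 + s))
(o(9, (-5)²)*(-96))*(-45) = (((-1 + 9 + 2*(-5)²)/(4 + (-5)²))*(-96))*(-45) = (((-1 + 9 + 2*25)/(4 + 25))*(-96))*(-45) = (((-1 + 9 + 50)/29)*(-96))*(-45) = (((1/29)*58)*(-96))*(-45) = (2*(-96))*(-45) = -192*(-45) = 8640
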